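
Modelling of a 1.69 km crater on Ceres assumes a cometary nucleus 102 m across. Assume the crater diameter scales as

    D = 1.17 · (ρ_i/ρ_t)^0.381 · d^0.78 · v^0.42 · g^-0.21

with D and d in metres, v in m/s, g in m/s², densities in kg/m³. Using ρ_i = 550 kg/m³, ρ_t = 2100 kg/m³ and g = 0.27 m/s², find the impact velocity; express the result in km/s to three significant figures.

v ≈ 10.9 km/s

Rearranging for v: v = [D / (1.17 · (550/2100)^0.381 · 102^0.78 · 0.27^-0.21)]^(1/0.42).
D = 1690 m.
(550/2100)^0.381 = 0.6002
102^0.78 = 36.87
0.27^-0.21 = 1.316
Denominator = 1.17 × 0.6002 × 36.87 × 1.316 = 34.07
D / 34.07 = 1690 / 34.07 = 49.60
v = 49.60^(1/0.42) = 49.60^2.381 = 10888 m/s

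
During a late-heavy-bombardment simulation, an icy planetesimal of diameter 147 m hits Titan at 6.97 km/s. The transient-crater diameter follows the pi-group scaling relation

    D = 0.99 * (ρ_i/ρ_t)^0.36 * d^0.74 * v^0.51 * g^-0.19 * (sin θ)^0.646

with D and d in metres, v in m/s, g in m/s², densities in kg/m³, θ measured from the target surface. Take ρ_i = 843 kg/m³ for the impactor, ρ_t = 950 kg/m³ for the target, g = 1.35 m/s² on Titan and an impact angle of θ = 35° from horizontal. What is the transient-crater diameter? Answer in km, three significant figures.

D ≈ 2.29 km

In SI units: v = 6970 m/s.
(ρ_i/ρ_t)^0.36 = (843/950)^0.36 = 0.9579
d^0.74 = 147^0.74 = 40.16
v^0.51 = 6970^0.51 = 91.21
g^-0.19 = 1.35^-0.19 = 0.9446
(sin 35°)^0.646 = 0.5736^0.646 = 0.6983
D = 0.99 × 0.9579 × 40.16 × 91.21 × 0.9446 × 0.6983 = 2291 m
   = 2.291 km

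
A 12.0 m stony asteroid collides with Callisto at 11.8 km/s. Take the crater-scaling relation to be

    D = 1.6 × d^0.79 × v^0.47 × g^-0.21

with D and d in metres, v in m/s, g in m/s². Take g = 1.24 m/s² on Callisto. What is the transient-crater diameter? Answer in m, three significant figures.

In SI units: v = 11800 m/s.
d^0.79 = 12^0.79 = 7.121
v^0.47 = 11800^0.47 = 81.99
g^-0.21 = 1.24^-0.21 = 0.9558
D = 1.6 × 7.121 × 81.99 × 0.9558 = 892.9 m

D ≈ 893 m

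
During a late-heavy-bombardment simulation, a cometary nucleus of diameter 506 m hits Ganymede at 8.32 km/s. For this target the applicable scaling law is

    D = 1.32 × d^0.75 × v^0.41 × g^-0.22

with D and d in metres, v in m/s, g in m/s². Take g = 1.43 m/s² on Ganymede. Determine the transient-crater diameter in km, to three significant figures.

D ≈ 5.27 km

In SI units: v = 8320 m/s.
d^0.75 = 506^0.75 = 106.7
v^0.41 = 8320^0.41 = 40.48
g^-0.22 = 1.43^-0.22 = 0.9243
D = 1.32 × 106.7 × 40.48 × 0.9243 = 5270 m
   = 5.270 km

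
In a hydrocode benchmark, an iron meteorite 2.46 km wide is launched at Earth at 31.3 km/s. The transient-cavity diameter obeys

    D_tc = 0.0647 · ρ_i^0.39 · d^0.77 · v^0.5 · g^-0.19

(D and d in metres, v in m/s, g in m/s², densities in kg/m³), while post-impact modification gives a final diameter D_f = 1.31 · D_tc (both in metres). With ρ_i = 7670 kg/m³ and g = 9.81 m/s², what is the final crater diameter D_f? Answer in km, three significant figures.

D_f ≈ 130 km

In SI: d = 2460 m, v = 31300 m/s.
ρ_i^0.39 = 7670^0.39 = 32.74
d^0.77 = 2460^0.77 = 408.3
v^0.5 = 31300^0.5 = 176.9
g^-0.19 = 9.81^-0.19 = 0.6480
D_tc = 0.0647 × 32.74 × 408.3 × 176.9 × 0.6480 = 99140 m
D_f = 1.31 × 99140 = 1.299 × 10^5 m
     = 129.9 km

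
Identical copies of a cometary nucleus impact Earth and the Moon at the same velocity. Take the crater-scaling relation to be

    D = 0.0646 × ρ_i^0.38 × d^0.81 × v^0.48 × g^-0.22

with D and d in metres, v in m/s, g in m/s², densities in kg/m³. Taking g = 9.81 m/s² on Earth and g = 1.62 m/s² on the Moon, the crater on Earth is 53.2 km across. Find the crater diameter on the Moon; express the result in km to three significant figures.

D ≈ 79.1 km

All impactor-dependent factors cancel in the ratio, leaving D_Moon/D_Earth = (g_Moon/g_Earth)^-0.22.
(1.62/9.81)^-0.22 = 0.1651^-0.22 = 1.486
D_Moon = 1.486 × 53.2 km = 79.1 km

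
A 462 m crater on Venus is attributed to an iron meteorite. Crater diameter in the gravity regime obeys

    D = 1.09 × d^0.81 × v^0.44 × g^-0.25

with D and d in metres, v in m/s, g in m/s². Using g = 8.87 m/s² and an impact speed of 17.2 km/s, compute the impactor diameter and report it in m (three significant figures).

Rearranging for d: d = [D / (1.09 · 17200^0.44 · 8.87^-0.25)]^(1/0.81).
17200^0.44 = 73.05
8.87^-0.25 = 0.5795
Denominator = 1.09 × 73.05 × 0.5795 = 46.14
D / 46.14 = 462 / 46.14 = 10.01
d = 10.01^(1/0.81) = 10.01^1.2346 = 17.18 m

d ≈ 17.2 m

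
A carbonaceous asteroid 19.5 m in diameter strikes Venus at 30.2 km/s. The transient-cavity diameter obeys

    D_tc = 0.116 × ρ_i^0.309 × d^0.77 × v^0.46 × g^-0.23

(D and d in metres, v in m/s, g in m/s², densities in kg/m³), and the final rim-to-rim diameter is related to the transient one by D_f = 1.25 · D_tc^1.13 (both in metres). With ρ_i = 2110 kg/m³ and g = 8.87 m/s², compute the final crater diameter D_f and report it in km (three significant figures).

D_f ≈ 2.54 km

v = 30200 m/s.
ρ_i^0.309 = 2110^0.309 = 10.65
d^0.77 = 19.5^0.77 = 9.848
v^0.46 = 30200^0.46 = 115.0
g^-0.23 = 8.87^-0.23 = 0.6053
D_tc = 0.116 × 10.65 × 9.848 × 115.0 × 0.6053 = 846.9 m
D_f = 1.25 × (846.9)^1.13 = 2543 m
     = 2.543 km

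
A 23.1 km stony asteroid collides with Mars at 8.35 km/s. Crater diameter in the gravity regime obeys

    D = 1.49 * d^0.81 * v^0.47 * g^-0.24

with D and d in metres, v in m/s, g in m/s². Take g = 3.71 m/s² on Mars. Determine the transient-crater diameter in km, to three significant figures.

In SI units: d = 23100 m, v = 8350 m/s.
d^0.81 = 23100^0.81 = 3424
v^0.47 = 8350^0.47 = 69.69
g^-0.24 = 3.71^-0.24 = 0.7300
D = 1.49 × 3424 × 69.69 × 0.7300 = 2.595 × 10^5 m
   = 259.5 km

D ≈ 260 km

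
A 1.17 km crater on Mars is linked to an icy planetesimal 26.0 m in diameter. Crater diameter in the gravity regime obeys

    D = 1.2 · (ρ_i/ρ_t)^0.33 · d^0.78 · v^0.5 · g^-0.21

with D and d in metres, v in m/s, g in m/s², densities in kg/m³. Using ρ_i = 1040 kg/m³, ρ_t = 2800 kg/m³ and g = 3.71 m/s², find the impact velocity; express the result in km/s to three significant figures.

Rearranging for v: v = [D / (1.2 · (1040/2800)^0.33 · 26^0.78 · 3.71^-0.21)]^(1/0.5).
D = 1170 m.
(1040/2800)^0.33 = 0.7212
26^0.78 = 12.70
3.71^-0.21 = 0.7593
Denominator = 1.2 × 0.7212 × 12.70 × 0.7593 = 8.346
D / 8.346 = 1170 / 8.346 = 140.2
v = 140.2^(1/0.5) = 140.2^2 = 19656 m/s

v ≈ 19.7 km/s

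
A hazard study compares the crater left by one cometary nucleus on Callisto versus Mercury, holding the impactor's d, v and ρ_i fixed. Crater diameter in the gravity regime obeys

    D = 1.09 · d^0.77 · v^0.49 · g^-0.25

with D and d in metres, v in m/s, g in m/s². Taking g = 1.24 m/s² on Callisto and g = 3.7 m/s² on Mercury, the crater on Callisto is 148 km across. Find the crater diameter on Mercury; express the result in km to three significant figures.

All impactor-dependent factors cancel in the ratio, leaving D_Mercury/D_Callisto = (g_Mercury/g_Callisto)^-0.25.
(3.7/1.24)^-0.25 = 2.984^-0.25 = 0.7609
D_Mercury = 0.7609 × 148 km = 113 km

D ≈ 113 km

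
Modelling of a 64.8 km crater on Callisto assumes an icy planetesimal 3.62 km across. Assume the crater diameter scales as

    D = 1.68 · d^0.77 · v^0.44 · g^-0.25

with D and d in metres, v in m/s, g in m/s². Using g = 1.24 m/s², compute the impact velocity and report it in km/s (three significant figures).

Rearranging for v: v = [D / (1.68 · 3620^0.77 · 1.24^-0.25)]^(1/0.44).
D = 64800 m.
3620^0.77 = 549.8
1.24^-0.25 = 0.9476
Denominator = 1.68 × 549.8 × 0.9476 = 875.3
D / 875.3 = 64800 / 875.3 = 74.03
v = 74.03^(1/0.44) = 74.03^2.2727 = 17726 m/s

v ≈ 17.7 km/s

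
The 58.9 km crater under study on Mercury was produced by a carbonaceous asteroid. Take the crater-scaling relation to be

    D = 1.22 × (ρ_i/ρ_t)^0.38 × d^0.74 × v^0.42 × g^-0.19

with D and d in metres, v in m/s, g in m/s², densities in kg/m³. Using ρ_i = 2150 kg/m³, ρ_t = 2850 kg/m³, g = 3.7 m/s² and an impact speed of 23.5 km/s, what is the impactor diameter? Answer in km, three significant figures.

Rearranging for d: d = [D / (1.22 · (2150/2850)^0.38 · 23500^0.42 · 3.7^-0.19)]^(1/0.74).
D = 58900 m.
(2150/2850)^0.38 = 0.8984
23500^0.42 = 68.52
3.7^-0.19 = 0.7799
Denominator = 1.22 × 0.8984 × 68.52 × 0.7799 = 58.57
D / 58.57 = 58900 / 58.57 = 1006
d = 1006^(1/0.74) = 1006^1.3514 = 11421 m

d ≈ 11.4 km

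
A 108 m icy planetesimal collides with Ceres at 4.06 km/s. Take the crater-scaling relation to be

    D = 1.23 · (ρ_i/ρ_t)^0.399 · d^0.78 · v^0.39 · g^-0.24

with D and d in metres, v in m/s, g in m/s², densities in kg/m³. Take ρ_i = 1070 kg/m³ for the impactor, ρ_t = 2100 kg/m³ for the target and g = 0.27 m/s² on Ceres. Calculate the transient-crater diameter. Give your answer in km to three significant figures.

D ≈ 1.27 km

In SI units: v = 4060 m/s.
(ρ_i/ρ_t)^0.399 = (1070/2100)^0.399 = 0.7641
d^0.78 = 108^0.78 = 38.55
v^0.39 = 4060^0.39 = 25.55
g^-0.24 = 0.27^-0.24 = 1.369
D = 1.23 × 0.7641 × 38.55 × 25.55 × 1.369 = 1267 m
   = 1.267 km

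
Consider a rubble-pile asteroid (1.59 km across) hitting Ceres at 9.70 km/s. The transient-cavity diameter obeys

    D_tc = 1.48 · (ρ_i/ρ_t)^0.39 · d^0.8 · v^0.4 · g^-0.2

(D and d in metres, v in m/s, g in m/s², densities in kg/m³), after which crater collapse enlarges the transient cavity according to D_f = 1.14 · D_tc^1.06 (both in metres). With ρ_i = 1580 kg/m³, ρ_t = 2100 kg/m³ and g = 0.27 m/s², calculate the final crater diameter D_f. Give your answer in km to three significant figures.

D_f ≈ 51.5 km

In SI: d = 1590 m, v = 9700 m/s.
(ρ_i/ρ_t)^0.39 = (1580/2100)^0.39 = 0.8950
d^0.8 = 1590^0.8 = 364.0
v^0.4 = 9700^0.4 = 39.33
g^-0.2 = 0.27^-0.2 = 1.299
D_tc = 1.48 × 0.8950 × 364.0 × 39.33 × 1.299 = 24630 m
D_f = 1.14 × (24630)^1.06 = 51506 m
     = 51.51 km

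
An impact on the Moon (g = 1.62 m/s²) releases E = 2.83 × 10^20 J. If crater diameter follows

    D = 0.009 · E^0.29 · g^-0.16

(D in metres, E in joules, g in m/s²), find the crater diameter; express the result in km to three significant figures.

E^0.29 = (2.83 × 10^20)^0.29 = 8.531 × 10^5
g^-0.16 = 1.62^-0.16 = 0.9257
D = 0.009 × 8.531 × 10^5 × 0.9257 = 7107 m
   = 7.107 km

D ≈ 7.11 km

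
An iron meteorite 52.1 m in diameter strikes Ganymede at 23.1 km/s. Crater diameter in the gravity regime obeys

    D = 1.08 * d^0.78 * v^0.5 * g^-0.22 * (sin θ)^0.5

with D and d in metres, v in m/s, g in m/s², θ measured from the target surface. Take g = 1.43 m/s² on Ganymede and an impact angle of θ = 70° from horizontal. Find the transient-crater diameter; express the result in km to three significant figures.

In SI units: v = 23100 m/s.
d^0.78 = 52.1^0.78 = 21.83
v^0.5 = 23100^0.5 = 152.0
g^-0.22 = 1.43^-0.22 = 0.9243
(sin 70°)^0.5 = 0.9397^0.5 = 0.9694
D = 1.08 × 21.83 × 152.0 × 0.9243 × 0.9694 = 3211 m
   = 3.211 km

D ≈ 3.21 km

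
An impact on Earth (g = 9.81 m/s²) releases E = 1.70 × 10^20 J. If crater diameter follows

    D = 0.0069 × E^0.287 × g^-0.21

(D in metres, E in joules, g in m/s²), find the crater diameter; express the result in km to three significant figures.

D ≈ 2.73 km

E^0.287 = (1.70 × 10^20)^0.287 = 6.399 × 10^5
g^-0.21 = 9.81^-0.21 = 0.6191
D = 0.0069 × 6.399 × 10^5 × 0.6191 = 2734 m
   = 2.734 km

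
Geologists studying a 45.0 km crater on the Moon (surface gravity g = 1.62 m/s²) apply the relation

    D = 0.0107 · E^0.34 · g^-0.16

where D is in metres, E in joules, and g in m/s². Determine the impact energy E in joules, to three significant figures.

Rearranging: E = [D / (0.0107 · g^-0.16)]^(1/0.34).
D = 45000 m.
g^-0.16 = 1.62^-0.16 = 0.9257
D / (0.0107 × 0.9257) = 45000 / (9.905 × 10^-3) = 4.543 × 10^6
E = (4.543 × 10^6)^2.9412 = 3.807 × 10^19 J

E ≈ 3.81 × 10^19 J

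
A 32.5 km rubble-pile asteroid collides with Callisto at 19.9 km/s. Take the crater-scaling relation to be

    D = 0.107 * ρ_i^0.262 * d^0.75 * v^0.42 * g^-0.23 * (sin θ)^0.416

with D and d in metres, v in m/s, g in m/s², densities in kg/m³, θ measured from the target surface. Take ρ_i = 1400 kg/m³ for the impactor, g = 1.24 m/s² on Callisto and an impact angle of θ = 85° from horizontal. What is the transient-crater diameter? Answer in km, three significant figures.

D ≈ 105 km

In SI units: d = 32500 m, v = 19900 m/s.
ρ_i^0.262 = 1400^0.262 = 6.672
d^0.75 = 32500^0.75 = 2421
v^0.42 = 19900^0.42 = 63.90
g^-0.23 = 1.24^-0.23 = 0.9517
(sin 85°)^0.416 = 0.9962^0.416 = 0.9984
D = 0.107 × 6.672 × 2421 × 63.90 × 0.9517 × 0.9984 = 1.049 × 10^5 m
   = 104.9 km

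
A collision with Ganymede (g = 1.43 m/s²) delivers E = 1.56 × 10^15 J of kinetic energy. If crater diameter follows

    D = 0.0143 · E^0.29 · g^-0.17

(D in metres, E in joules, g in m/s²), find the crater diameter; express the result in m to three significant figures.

E^0.29 = (1.56 × 10^15)^0.29 = 2.547 × 10^4
g^-0.17 = 1.43^-0.17 = 0.9410
D = 0.0143 × 2.547 × 10^4 × 0.9410 = 342.7 m

D ≈ 343 m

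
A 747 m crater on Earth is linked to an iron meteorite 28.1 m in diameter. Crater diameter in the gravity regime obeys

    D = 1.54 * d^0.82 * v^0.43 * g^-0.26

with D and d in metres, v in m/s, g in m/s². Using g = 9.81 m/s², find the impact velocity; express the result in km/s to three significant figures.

Rearranging for v: v = [D / (1.54 · 28.1^0.82 · 9.81^-0.26)]^(1/0.43).
28.1^0.82 = 15.41
9.81^-0.26 = 0.5523
Denominator = 1.54 × 15.41 × 0.5523 = 13.11
D / 13.11 = 747 / 13.11 = 56.98
v = 56.98^(1/0.43) = 56.98^2.3256 = 12109 m/s

v ≈ 12.1 km/s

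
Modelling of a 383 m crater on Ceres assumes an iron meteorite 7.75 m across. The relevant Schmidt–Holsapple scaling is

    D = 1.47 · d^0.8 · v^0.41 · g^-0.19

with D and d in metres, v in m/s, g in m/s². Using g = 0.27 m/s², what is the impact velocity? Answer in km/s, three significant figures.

Rearranging for v: v = [D / (1.47 · 7.75^0.8 · 0.27^-0.19)]^(1/0.41).
7.75^0.8 = 5.146
0.27^-0.19 = 1.282
Denominator = 1.47 × 5.146 × 1.282 = 9.698
D / 9.698 = 383 / 9.698 = 39.49
v = 39.49^(1/0.41) = 39.49^2.439 = 7831 m/s

v ≈ 7.83 km/s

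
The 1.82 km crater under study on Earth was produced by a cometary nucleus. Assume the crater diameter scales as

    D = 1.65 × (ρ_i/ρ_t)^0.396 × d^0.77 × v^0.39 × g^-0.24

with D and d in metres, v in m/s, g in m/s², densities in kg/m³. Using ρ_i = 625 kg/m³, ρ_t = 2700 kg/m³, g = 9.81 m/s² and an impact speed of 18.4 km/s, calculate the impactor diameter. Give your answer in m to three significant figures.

Rearranging for d: d = [D / (1.65 · (625/2700)^0.396 · 18400^0.39 · 9.81^-0.24)]^(1/0.77).
D = 1820 m.
(625/2700)^0.396 = 0.5602
18400^0.39 = 46.06
9.81^-0.24 = 0.5781
Denominator = 1.65 × 0.5602 × 46.06 × 0.5781 = 24.61
D / 24.61 = 1820 / 24.61 = 73.95
d = 73.95^(1/0.77) = 73.95^1.2987 = 267.4 m

d ≈ 267 m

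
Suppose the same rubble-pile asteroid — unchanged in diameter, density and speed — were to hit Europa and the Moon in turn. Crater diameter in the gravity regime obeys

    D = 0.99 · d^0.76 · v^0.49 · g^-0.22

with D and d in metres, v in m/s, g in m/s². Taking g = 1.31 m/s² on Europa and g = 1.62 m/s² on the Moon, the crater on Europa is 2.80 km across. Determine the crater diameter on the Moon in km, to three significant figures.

All impactor-dependent factors cancel in the ratio, leaving D_Moon/D_Europa = (g_Moon/g_Europa)^-0.22.
(1.62/1.31)^-0.22 = 1.237^-0.22 = 0.9543
D_Moon = 0.9543 × 2.80 km = 2.67 km

D ≈ 2.67 km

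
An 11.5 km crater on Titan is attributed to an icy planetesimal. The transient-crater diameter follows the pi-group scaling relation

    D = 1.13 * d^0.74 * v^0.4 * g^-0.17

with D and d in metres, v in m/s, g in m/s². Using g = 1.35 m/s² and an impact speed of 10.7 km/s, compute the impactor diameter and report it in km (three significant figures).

d ≈ 1.85 km

Rearranging for d: d = [D / (1.13 · 10700^0.4 · 1.35^-0.17)]^(1/0.74).
D = 11500 m.
10700^0.4 = 40.90
1.35^-0.17 = 0.9503
Denominator = 1.13 × 40.90 × 0.9503 = 43.92
D / 43.92 = 11500 / 43.92 = 261.8
d = 261.8^(1/0.74) = 261.8^1.3514 = 1852 m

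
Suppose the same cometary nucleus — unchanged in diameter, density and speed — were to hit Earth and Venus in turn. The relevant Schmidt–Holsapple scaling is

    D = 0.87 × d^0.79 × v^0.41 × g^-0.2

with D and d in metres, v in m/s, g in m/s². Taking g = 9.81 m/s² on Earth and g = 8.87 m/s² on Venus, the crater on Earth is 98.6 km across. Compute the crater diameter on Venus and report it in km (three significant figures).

D ≈ 101 km

All impactor-dependent factors cancel in the ratio, leaving D_Venus/D_Earth = (g_Venus/g_Earth)^-0.2.
(8.87/9.81)^-0.2 = 0.9042^-0.2 = 1.020
D_Venus = 1.020 × 98.6 km = 101 km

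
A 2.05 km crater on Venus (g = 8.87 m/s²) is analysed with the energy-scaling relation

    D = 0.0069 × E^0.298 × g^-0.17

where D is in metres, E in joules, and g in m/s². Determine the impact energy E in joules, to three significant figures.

Rearranging: E = [D / (0.0069 · g^-0.17)]^(1/0.298).
D = 2050 m.
g^-0.17 = 8.87^-0.17 = 0.6900
D / (0.0069 × 0.6900) = 2050 / (4.761 × 10^-3) = 4.306 × 10^5
E = (4.306 × 10^5)^3.3557 = 8.059 × 10^18 J

E ≈ 8.06 × 10^18 J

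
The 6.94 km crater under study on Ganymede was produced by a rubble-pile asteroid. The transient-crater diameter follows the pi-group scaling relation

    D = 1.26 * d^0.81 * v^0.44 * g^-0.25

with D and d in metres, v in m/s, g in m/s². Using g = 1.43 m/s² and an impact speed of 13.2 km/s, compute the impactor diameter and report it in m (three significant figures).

d ≈ 268 m

Rearranging for d: d = [D / (1.26 · 13200^0.44 · 1.43^-0.25)]^(1/0.81).
D = 6940 m.
13200^0.44 = 65.02
1.43^-0.25 = 0.9145
Denominator = 1.26 × 65.02 × 0.9145 = 74.92
D / 74.92 = 6940 / 74.92 = 92.63
d = 92.63^(1/0.81) = 92.63^1.2346 = 268.0 m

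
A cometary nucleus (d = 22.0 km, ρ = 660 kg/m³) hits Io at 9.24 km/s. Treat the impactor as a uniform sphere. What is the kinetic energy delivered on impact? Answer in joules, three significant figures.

E ≈ 1.57 × 10^23 J

d = 22000 m; v = 9240 m/s.
Mass m = (π/6) ρ d³ = (π/6) × 660 × (22000)³ = 3.680 × 10^15 kg
E = ½ m v² = 0.5 × 3.680 × 10^15 × (9240)² = 1.571 × 10^23 J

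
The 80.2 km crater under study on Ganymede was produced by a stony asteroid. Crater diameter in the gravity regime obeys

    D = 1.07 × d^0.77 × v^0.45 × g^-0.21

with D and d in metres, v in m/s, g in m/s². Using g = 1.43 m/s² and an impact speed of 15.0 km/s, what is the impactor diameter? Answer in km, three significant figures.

Rearranging for d: d = [D / (1.07 · 15000^0.45 · 1.43^-0.21)]^(1/0.77).
D = 80200 m.
15000^0.45 = 75.73
1.43^-0.21 = 0.9276
Denominator = 1.07 × 75.73 × 0.9276 = 75.16
D / 75.16 = 80200 / 75.16 = 1067
d = 1067^(1/0.77) = 1067^1.2987 = 8564 m

d ≈ 8.56 km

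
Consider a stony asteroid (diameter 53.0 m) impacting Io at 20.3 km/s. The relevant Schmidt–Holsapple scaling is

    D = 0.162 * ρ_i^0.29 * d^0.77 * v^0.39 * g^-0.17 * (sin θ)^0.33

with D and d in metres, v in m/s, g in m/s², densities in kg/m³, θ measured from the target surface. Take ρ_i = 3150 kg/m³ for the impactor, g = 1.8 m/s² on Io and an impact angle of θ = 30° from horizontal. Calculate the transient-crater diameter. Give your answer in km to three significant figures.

D ≈ 1.23 km

In SI units: v = 20300 m/s.
ρ_i^0.29 = 3150^0.29 = 10.34
d^0.77 = 53^0.77 = 21.27
v^0.39 = 20300^0.39 = 47.85
g^-0.17 = 1.8^-0.17 = 0.9049
(sin 30°)^0.33 = 0.5000^0.33 = 0.7955
D = 0.162 × 10.34 × 21.27 × 47.85 × 0.9049 × 0.7955 = 1227 m
   = 1.227 km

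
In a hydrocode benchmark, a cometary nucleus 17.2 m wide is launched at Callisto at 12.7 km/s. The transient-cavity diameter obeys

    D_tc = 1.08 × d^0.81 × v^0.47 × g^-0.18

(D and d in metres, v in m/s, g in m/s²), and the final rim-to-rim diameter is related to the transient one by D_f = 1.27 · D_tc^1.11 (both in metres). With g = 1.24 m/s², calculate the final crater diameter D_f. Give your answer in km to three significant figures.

D_f ≈ 2.37 km

v = 12700 m/s.
d^0.81 = 17.2^0.81 = 10.02
v^0.47 = 12700^0.47 = 84.88
g^-0.18 = 1.24^-0.18 = 0.9620
D_tc = 1.08 × 10.02 × 84.88 × 0.9620 = 883.6 m
D_f = 1.27 × (883.6)^1.11 = 2367 m
     = 2.367 km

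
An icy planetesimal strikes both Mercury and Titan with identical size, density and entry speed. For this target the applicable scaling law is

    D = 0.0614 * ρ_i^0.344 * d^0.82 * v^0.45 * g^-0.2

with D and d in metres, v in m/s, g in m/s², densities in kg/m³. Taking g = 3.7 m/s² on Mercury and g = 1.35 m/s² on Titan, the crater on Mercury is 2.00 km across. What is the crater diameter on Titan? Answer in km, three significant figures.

All impactor-dependent factors cancel in the ratio, leaving D_Titan/D_Mercury = (g_Titan/g_Mercury)^-0.2.
(1.35/3.7)^-0.2 = 0.3649^-0.2 = 1.223
D_Titan = 1.223 × 2.00 km = 2.45 km

D ≈ 2.45 km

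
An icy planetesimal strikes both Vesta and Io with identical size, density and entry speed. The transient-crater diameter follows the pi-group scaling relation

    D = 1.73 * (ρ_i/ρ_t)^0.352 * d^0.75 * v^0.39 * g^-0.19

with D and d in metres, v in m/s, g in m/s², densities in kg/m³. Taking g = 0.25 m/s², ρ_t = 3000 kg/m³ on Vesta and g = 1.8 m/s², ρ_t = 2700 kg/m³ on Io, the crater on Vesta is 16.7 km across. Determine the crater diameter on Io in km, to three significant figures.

The impactor-only factors (d, v, ρ_i) cancel in the ratio, leaving D_Io/D_Vesta = (g_Io/g_Vesta)^-0.19 · (ρ_t,Vesta/ρ_t,Io)^0.352.
(1.8/0.25)^-0.19 = 7.200^-0.19 = 0.6872
(3000/2700)^0.352 = 1.111^0.352 = 1.038
Ratio = 0.6872 × 1.038 = 0.7133
D_Io = 0.7133 × 16.7 km = 11.9 km

D ≈ 11.9 km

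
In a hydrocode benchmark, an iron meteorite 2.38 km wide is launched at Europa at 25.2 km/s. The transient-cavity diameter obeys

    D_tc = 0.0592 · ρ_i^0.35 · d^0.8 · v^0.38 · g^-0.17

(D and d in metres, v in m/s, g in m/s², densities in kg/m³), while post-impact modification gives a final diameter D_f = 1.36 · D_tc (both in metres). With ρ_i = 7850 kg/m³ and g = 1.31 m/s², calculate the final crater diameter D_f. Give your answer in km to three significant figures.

D_f ≈ 42.0 km

In SI: d = 2380 m, v = 25200 m/s.
ρ_i^0.35 = 7850^0.35 = 23.08
d^0.8 = 2380^0.8 = 502.6
v^0.38 = 25200^0.38 = 47.05
g^-0.17 = 1.31^-0.17 = 0.9551
D_tc = 0.0592 × 23.08 × 502.6 × 47.05 × 0.9551 = 30860 m
D_f = 1.36 × 30860 = 41970 m
     = 41.97 km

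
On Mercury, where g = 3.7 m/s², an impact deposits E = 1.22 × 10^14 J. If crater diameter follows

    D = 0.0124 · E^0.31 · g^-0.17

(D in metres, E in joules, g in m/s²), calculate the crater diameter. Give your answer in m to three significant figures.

D ≈ 231 m

E^0.31 = (1.22 × 10^14)^0.31 = 2.327 × 10^4
g^-0.17 = 3.7^-0.17 = 0.8006
D = 0.0124 × 2.327 × 10^4 × 0.8006 = 231.0 m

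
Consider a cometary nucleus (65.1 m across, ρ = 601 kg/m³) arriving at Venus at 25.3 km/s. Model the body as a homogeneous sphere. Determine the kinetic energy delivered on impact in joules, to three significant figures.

v = 25300 m/s.
Mass m = (π/6) ρ d³ = (π/6) × 601 × (65.1)³ = 8.682 × 10^7 kg
E = ½ m v² = 0.5 × 8.682 × 10^7 × (25300)² = 2.779 × 10^16 J

E ≈ 2.78 × 10^16 J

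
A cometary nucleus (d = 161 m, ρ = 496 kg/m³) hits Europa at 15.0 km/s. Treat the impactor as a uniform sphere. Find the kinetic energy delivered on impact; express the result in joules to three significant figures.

v = 15000 m/s.
Mass m = (π/6) ρ d³ = (π/6) × 496 × (161)³ = 1.084 × 10^9 kg
E = ½ m v² = 0.5 × 1.084 × 10^9 × (15000)² = 1.220 × 10^17 J

E ≈ 1.22 × 10^17 J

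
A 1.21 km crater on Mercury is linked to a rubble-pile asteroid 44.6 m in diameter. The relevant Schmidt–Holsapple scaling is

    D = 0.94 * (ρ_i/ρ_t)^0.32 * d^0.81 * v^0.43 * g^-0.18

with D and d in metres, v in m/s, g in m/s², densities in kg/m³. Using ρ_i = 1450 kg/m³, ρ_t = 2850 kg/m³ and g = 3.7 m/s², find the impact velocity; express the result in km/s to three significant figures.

Rearranging for v: v = [D / (0.94 · (1450/2850)^0.32 · 44.6^0.81 · 3.7^-0.18)]^(1/0.43).
D = 1210 m.
(1450/2850)^0.32 = 0.8055
44.6^0.81 = 21.68
3.7^-0.18 = 0.7902
Denominator = 0.94 × 0.8055 × 21.68 × 0.7902 = 12.97
D / 12.97 = 1210 / 12.97 = 93.29
v = 93.29^(1/0.43) = 93.29^2.3256 = 38111 m/s

v ≈ 38.1 km/s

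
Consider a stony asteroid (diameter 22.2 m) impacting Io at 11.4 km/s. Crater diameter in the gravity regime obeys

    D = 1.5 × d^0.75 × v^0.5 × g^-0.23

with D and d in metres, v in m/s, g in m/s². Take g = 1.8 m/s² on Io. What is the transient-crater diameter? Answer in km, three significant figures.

D ≈ 1.43 km

In SI units: v = 11400 m/s.
d^0.75 = 22.2^0.75 = 10.23
v^0.5 = 11400^0.5 = 106.8
g^-0.23 = 1.8^-0.23 = 0.8735
D = 1.5 × 10.23 × 106.8 × 0.8735 = 1432 m
   = 1.432 km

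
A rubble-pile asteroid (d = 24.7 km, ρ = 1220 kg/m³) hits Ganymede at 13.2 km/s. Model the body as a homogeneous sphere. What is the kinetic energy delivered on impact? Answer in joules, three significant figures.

E ≈ 8.39 × 10^23 J

d = 24700 m; v = 13200 m/s.
Mass m = (π/6) ρ d³ = (π/6) × 1220 × (24700)³ = 9.626 × 10^15 kg
E = ½ m v² = 0.5 × 9.626 × 10^15 × (13200)² = 8.386 × 10^23 J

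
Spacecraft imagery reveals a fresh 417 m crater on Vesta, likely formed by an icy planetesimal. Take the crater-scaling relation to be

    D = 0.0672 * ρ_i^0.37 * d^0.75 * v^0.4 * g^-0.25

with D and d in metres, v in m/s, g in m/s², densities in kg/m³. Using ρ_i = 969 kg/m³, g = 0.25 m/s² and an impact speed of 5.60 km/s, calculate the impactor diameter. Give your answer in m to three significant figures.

d ≈ 24.2 m

Rearranging for d: d = [D / (0.0672 · 969^0.37 · 5600^0.4 · 0.25^-0.25)]^(1/0.75).
969^0.37 = 12.73
5600^0.4 = 31.57
0.25^-0.25 = 1.414
Denominator = 0.0672 × 12.73 × 31.57 × 1.414 = 38.19
D / 38.19 = 417 / 38.19 = 10.92
d = 10.92^(1/0.75) = 10.92^1.3333 = 24.22 m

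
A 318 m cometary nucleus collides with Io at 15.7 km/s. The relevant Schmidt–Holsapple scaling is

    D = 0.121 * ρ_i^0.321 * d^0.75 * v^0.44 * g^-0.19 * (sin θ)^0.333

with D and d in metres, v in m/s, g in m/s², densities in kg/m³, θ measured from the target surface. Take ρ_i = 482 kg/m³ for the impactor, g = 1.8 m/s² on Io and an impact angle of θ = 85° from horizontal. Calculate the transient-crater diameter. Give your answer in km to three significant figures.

In SI units: v = 15700 m/s.
ρ_i^0.321 = 482^0.321 = 7.265
d^0.75 = 318^0.75 = 75.30
v^0.44 = 15700^0.44 = 70.18
g^-0.19 = 1.8^-0.19 = 0.8943
(sin 85°)^0.333 = 0.9962^0.333 = 0.9987
D = 0.121 × 7.265 × 75.30 × 70.18 × 0.8943 × 0.9987 = 4149 m
   = 4.149 km

D ≈ 4.15 km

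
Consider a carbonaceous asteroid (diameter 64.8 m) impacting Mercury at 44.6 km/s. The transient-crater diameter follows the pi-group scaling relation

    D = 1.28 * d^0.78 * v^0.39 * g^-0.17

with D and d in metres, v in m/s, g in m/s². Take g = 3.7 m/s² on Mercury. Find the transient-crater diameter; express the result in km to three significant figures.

In SI units: v = 44600 m/s.
d^0.78 = 64.8^0.78 = 25.88
v^0.39 = 44600^0.39 = 65.05
g^-0.17 = 3.7^-0.17 = 0.8006
D = 1.28 × 25.88 × 65.05 × 0.8006 = 1725 m
   = 1.725 km

D ≈ 1.73 km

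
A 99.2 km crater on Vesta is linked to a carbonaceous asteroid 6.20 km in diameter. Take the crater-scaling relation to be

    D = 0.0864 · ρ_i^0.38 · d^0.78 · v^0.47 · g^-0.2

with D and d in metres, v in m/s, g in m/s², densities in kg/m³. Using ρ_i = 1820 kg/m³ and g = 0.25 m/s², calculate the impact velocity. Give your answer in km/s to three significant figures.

v ≈ 5.10 km/s

Rearranging for v: v = [D / (0.0864 · 1820^0.38 · 6200^0.78 · 0.25^-0.2)]^(1/0.47).
D = 99200 m.
1820^0.38 = 17.33
6200^0.78 = 908.0
0.25^-0.2 = 1.320
Denominator = 0.0864 × 17.33 × 908.0 × 1.320 = 1795
D / 1795 = 99200 / 1795 = 55.26
v = 55.26^(1/0.47) = 55.26^2.1277 = 5097 m/s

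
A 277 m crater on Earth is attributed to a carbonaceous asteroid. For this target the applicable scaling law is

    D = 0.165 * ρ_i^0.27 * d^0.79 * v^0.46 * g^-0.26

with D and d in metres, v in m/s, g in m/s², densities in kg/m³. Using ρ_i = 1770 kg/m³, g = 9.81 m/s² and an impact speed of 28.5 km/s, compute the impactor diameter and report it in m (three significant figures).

d ≈ 5.07 m

Rearranging for d: d = [D / (0.165 · 1770^0.27 · 28500^0.46 · 9.81^-0.26)]^(1/0.79).
1770^0.27 = 7.533
28500^0.46 = 112.0
9.81^-0.26 = 0.5523
Denominator = 0.165 × 7.533 × 112.0 × 0.5523 = 76.89
D / 76.89 = 277 / 76.89 = 3.603
d = 3.603^(1/0.79) = 3.603^1.2658 = 5.066 m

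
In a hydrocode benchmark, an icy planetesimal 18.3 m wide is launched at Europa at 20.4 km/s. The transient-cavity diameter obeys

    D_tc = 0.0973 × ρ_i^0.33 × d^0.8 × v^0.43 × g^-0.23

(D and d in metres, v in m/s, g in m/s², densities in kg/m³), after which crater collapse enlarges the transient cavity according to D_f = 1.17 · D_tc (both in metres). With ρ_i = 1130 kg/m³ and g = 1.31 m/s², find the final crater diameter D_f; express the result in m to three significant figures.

v = 20400 m/s.
ρ_i^0.33 = 1130^0.33 = 10.17
d^0.8 = 18.3^0.8 = 10.23
v^0.43 = 20400^0.43 = 71.31
g^-0.23 = 1.31^-0.23 = 0.9398
D_tc = 0.0973 × 10.17 × 10.23 × 71.31 × 0.9398 = 678.4 m
D_f = 1.17 × 678.4 = 793.7 m

D_f ≈ 794 m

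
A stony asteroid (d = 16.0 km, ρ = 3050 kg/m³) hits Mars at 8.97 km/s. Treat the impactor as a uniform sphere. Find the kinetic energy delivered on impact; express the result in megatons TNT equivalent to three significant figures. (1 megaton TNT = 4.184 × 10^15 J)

d = 16000 m; v = 8970 m/s.
Mass m = (π/6) ρ d³ = (π/6) × 3050 × (16000)³ = 6.541 × 10^15 kg
E = ½ m v² = 0.5 × 6.541 × 10^15 × (8970)² = 2.631 × 10^23 J
   = 2.631 × 10^23 / 4.184×10^15 = 6.288 × 10^7 Mt

E ≈ 6.29 × 10^7 Mt TNT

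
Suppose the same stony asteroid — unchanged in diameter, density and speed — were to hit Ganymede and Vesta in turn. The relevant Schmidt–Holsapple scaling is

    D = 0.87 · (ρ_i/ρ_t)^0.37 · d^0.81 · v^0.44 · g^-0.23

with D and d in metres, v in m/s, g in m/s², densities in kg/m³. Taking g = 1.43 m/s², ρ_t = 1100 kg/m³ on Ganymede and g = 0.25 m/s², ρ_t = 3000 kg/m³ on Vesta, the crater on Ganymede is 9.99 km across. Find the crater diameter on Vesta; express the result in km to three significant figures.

The impactor-only factors (d, v, ρ_i) cancel in the ratio, leaving D_Vesta/D_Ganymede = (g_Vesta/g_Ganymede)^-0.23 · (ρ_t,Ganymede/ρ_t,Vesta)^0.37.
(0.25/1.43)^-0.23 = 0.1748^-0.23 = 1.494
(1100/3000)^0.37 = 0.3667^0.37 = 0.6899
Ratio = 1.494 × 0.6899 = 1.031
D_Vesta = 1.031 × 9.99 km = 10.3 km

D ≈ 10.3 km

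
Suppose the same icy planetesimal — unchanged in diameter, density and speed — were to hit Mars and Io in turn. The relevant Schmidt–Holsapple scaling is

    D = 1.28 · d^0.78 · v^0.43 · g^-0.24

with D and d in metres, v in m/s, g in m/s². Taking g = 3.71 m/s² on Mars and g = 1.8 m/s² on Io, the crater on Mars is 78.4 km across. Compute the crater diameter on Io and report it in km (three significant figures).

All impactor-dependent factors cancel in the ratio, leaving D_Io/D_Mars = (g_Io/g_Mars)^-0.24.
(1.8/3.71)^-0.24 = 0.4852^-0.24 = 1.190
D_Io = 1.190 × 78.4 km = 93.3 km

D ≈ 93.3 km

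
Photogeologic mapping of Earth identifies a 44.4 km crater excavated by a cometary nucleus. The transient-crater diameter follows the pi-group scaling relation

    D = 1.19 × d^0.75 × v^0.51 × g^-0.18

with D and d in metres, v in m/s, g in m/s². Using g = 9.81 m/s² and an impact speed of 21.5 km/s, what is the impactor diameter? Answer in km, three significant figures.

Rearranging for d: d = [D / (1.19 · 21500^0.51 · 9.81^-0.18)]^(1/0.75).
D = 44400 m.
21500^0.51 = 162.0
9.81^-0.18 = 0.6630
Denominator = 1.19 × 162.0 × 0.6630 = 127.8
D / 127.8 = 44400 / 127.8 = 347.4
d = 347.4^(1/0.75) = 347.4^1.3333 = 2442 m

d ≈ 2.44 km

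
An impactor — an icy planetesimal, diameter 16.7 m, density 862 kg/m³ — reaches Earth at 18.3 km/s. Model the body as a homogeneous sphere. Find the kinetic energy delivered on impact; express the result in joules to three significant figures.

E ≈ 3.52 × 10^14 J

v = 18300 m/s.
Mass m = (π/6) ρ d³ = (π/6) × 862 × (16.7)³ = 2.102 × 10^6 kg
E = ½ m v² = 0.5 × 2.102 × 10^6 × (18300)² = 3.520 × 10^14 J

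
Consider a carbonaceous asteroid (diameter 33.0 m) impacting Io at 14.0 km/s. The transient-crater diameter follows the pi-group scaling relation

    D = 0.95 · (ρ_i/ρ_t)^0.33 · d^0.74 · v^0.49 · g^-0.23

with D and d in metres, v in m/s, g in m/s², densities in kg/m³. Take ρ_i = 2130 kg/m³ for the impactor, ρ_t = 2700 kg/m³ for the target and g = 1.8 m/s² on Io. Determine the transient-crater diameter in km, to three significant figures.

In SI units: v = 14000 m/s.
(ρ_i/ρ_t)^0.33 = (2130/2700)^0.33 = 0.9247
d^0.74 = 33^0.74 = 13.30
v^0.49 = 14000^0.49 = 107.5
g^-0.23 = 1.8^-0.23 = 0.8735
D = 0.95 × 0.9247 × 13.30 × 107.5 × 0.8735 = 1097 m
   = 1.097 km

D ≈ 1.10 km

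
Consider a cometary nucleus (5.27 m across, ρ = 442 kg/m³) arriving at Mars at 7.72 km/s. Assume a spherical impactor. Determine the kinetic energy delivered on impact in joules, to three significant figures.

E ≈ 1.01 × 10^12 J

v = 7720 m/s.
Mass m = (π/6) ρ d³ = (π/6) × 442 × (5.27)³ = 3.387 × 10^4 kg
E = ½ m v² = 0.5 × 3.387 × 10^4 × (7720)² = 1.009 × 10^12 J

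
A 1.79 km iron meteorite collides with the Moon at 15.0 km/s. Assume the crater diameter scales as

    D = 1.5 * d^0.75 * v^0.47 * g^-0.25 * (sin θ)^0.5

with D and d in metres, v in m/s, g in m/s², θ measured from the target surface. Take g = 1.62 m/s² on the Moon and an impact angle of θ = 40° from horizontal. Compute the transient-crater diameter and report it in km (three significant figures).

D ≈ 26.9 km

In SI units: d = 1790 m, v = 15000 m/s.
d^0.75 = 1790^0.75 = 275.2
v^0.47 = 15000^0.47 = 91.78
g^-0.25 = 1.62^-0.25 = 0.8864
(sin 40°)^0.5 = 0.6428^0.5 = 0.8017
D = 1.5 × 275.2 × 91.78 × 0.8864 × 0.8017 = 26923 m
   = 26.92 km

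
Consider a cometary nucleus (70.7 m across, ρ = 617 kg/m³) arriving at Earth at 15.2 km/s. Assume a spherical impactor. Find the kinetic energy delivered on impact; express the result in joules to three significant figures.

v = 15200 m/s.
Mass m = (π/6) ρ d³ = (π/6) × 617 × (70.7)³ = 1.142 × 10^8 kg
E = ½ m v² = 0.5 × 1.142 × 10^8 × (15200)² = 1.319 × 10^16 J

E ≈ 1.32 × 10^16 J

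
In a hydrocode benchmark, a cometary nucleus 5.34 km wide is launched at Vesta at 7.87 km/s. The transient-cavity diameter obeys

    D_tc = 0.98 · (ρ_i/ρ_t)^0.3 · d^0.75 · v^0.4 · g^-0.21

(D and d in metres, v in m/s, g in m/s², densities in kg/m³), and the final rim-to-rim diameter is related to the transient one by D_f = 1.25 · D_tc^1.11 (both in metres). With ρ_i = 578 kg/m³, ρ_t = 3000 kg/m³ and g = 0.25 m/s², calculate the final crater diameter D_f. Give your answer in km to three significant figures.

D_f ≈ 66.4 km

In SI: d = 5340 m, v = 7870 m/s.
(ρ_i/ρ_t)^0.3 = (578/3000)^0.3 = 0.6102
d^0.75 = 5340^0.75 = 624.7
v^0.4 = 7870^0.4 = 36.17
g^-0.21 = 0.25^-0.21 = 1.338
D_tc = 0.98 × 0.6102 × 624.7 × 36.17 × 1.338 = 18080 m
D_f = 1.25 × (18080)^1.11 = 66436 m
     = 66.44 km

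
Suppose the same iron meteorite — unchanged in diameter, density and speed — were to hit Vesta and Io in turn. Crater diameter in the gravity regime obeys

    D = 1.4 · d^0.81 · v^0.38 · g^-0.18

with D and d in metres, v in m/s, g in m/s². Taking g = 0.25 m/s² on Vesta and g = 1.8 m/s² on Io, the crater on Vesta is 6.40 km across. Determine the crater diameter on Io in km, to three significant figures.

All impactor-dependent factors cancel in the ratio, leaving D_Io/D_Vesta = (g_Io/g_Vesta)^-0.18.
(1.8/0.25)^-0.18 = 7.200^-0.18 = 0.7009
D_Io = 0.7009 × 6.40 km = 4.49 km

D ≈ 4.49 km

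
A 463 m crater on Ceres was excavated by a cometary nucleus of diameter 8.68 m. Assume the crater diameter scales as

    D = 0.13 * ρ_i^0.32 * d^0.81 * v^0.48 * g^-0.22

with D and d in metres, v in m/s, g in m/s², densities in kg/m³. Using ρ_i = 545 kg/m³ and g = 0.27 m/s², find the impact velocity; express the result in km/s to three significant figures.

v ≈ 5.38 km/s

Rearranging for v: v = [D / (0.13 · 545^0.32 · 8.68^0.81 · 0.27^-0.22)]^(1/0.48).
545^0.32 = 7.510
8.68^0.81 = 5.757
0.27^-0.22 = 1.334
Denominator = 0.13 × 7.510 × 5.757 × 1.334 = 7.498
D / 7.498 = 463 / 7.498 = 61.75
v = 61.75^(1/0.48) = 61.75^2.0833 = 5376 m/s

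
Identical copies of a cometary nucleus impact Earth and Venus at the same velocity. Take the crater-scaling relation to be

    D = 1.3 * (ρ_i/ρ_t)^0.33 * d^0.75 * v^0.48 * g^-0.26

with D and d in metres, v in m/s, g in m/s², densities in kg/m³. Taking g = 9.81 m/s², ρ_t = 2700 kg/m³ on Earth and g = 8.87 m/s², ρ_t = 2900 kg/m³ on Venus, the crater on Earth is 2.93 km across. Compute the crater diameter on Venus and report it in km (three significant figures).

The impactor-only factors (d, v, ρ_i) cancel in the ratio, leaving D_Venus/D_Earth = (g_Venus/g_Earth)^-0.26 · (ρ_t,Earth/ρ_t,Venus)^0.33.
(8.87/9.81)^-0.26 = 0.9042^-0.26 = 1.027
(2700/2900)^0.33 = 0.9310^0.33 = 0.9767
Ratio = 1.027 × 0.9767 = 1.003
D_Venus = 1.003 × 2.93 km = 2.94 km

D ≈ 2.94 km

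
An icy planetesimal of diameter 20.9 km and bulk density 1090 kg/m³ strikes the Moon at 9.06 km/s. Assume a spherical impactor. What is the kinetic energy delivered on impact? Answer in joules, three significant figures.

E ≈ 2.14 × 10^23 J

d = 20900 m; v = 9060 m/s.
Mass m = (π/6) ρ d³ = (π/6) × 1090 × (20900)³ = 5.210 × 10^15 kg
E = ½ m v² = 0.5 × 5.210 × 10^15 × (9060)² = 2.138 × 10^23 J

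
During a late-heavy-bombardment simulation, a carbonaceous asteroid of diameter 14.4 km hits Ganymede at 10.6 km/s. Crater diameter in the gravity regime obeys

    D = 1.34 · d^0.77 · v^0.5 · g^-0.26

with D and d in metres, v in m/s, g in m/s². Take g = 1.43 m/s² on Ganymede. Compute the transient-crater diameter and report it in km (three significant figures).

In SI units: d = 14400 m, v = 10600 m/s.
d^0.77 = 14400^0.77 = 1592
v^0.5 = 10600^0.5 = 103.0
g^-0.26 = 1.43^-0.26 = 0.9112
D = 1.34 × 1592 × 103.0 × 0.9112 = 2.002 × 10^5 m
   = 200.2 km

D ≈ 200 km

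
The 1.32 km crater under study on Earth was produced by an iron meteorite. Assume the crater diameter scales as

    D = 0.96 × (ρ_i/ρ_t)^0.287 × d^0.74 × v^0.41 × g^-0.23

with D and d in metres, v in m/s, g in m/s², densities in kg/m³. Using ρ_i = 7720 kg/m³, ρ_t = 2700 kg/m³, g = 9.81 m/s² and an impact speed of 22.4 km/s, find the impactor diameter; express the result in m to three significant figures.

Rearranging for d: d = [D / (0.96 · (7720/2700)^0.287 · 22400^0.41 · 9.81^-0.23)]^(1/0.74).
D = 1320 m.
(7720/2700)^0.287 = 1.352
22400^0.41 = 60.76
9.81^-0.23 = 0.5914
Denominator = 0.96 × 1.352 × 60.76 × 0.5914 = 46.64
D / 46.64 = 1320 / 46.64 = 28.30
d = 28.30^(1/0.74) = 28.30^1.3514 = 91.61 m

d ≈ 91.6 m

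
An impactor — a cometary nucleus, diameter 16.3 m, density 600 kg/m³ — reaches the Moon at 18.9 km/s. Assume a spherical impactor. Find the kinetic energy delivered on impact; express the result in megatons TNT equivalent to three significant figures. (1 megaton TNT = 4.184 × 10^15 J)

v = 18900 m/s.
Mass m = (π/6) ρ d³ = (π/6) × 600 × (16.3)³ = 1.361 × 10^6 kg
E = ½ m v² = 0.5 × 1.361 × 10^6 × (18900)² = 2.431 × 10^14 J
   = 2.431 × 10^14 / 4.184×10^15 = 0.05810 Mt

E ≈ 0.0581 Mt TNT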